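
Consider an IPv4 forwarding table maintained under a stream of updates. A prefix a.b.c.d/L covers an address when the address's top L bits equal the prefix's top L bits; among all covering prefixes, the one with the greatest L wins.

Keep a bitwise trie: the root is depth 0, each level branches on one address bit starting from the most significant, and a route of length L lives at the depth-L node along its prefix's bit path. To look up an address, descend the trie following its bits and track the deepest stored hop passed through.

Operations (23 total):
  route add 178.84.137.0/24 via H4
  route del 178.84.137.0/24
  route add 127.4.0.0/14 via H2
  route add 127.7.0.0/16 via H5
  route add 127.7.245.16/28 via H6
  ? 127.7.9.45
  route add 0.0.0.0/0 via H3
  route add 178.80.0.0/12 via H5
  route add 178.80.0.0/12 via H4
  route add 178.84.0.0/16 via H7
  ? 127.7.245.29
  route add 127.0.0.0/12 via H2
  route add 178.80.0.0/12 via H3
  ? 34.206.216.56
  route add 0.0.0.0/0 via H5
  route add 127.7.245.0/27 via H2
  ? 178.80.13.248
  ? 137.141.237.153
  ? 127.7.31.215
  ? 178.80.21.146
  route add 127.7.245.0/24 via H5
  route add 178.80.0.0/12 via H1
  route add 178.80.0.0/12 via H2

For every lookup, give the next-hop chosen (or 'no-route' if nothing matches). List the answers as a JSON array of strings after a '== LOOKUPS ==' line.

Apply in order:
  + 178.84.137.0/24 (H4) depth=24
  del 178.84.137.0/24 (clear depth 24)
  + 127.4.0.0/14 (H2) depth=14
  + 127.7.0.0/16 (H5) depth=16
  + 127.7.245.16/28 (H6) depth=28
  lookup 127.7.9.45: bits 0111111100000111 walk d0:-→d1:-→d2:-→d3:-→d4:-→d5:-→d6:-→d7:-→d8:-→d9:-→d10:-→d11:-→d12:-→d13:-→d14:H2→d15:-→d16:H5 -> H5
  + 0.0.0.0/0 (H3) depth=0
  + 178.80.0.0/12 (H5) depth=12
  + 178.80.0.0/12 (H4) depth=12
  + 178.84.0.0/16 (H7) depth=16
  lookup 127.7.245.29: bits 0111111100000111111101010001 walk d0:H3→d1:-→d2:-→d3:-→d4:-→d5:-→d6:-→d7:-→d8:-→d9:-→d10:-→d11:-→d12:-→d13:-→d14:H2→d15:-→d16:H5→d17:-→d18:-→d19:-→d20:-→d21:-→d22:-→d23:-→d24:-→d25:-→d26:-→d27:-→d28:H6 -> H6
  + 127.0.0.0/12 (H2) depth=12
  + 178.80.0.0/12 (H3) depth=12
  lookup 34.206.216.56: bits 0 walk d0:H3→d1:- -> H3
  + 0.0.0.0/0 (H5) depth=0
  + 127.7.245.0/27 (H2) depth=27
  lookup 178.80.13.248: bits 1011001001010 walk d0:H5→d1:-→d2:-→d3:-→d4:-→d5:-→d6:-→d7:-→d8:-→d9:-→d10:-→d11:-→d12:H3→d13:- -> H3
  lookup 137.141.237.153: bits 10 walk d0:H5→d1:-→d2:- -> H5
  lookup 127.7.31.215: bits 0111111100000111 walk d0:H5→d1:-→d2:-→d3:-→d4:-→d5:-→d6:-→d7:-→d8:-→d9:-→d10:-→d11:-→d12:H2→d13:-→d14:H2→d15:-→d16:H5 -> H5
  lookup 178.80.21.146: bits 1011001001010 walk d0:H5→d1:-→d2:-→d3:-→d4:-→d5:-→d6:-→d7:-→d8:-→d9:-→d10:-→d11:-→d12:H3→d13:- -> H3
  + 127.7.245.0/24 (H5) depth=24
  + 178.80.0.0/12 (H1) depth=12
  + 178.80.0.0/12 (H2) depth=12

== LOOKUPS ==
["H5","H6","H3","H3","H5","H5","H3"]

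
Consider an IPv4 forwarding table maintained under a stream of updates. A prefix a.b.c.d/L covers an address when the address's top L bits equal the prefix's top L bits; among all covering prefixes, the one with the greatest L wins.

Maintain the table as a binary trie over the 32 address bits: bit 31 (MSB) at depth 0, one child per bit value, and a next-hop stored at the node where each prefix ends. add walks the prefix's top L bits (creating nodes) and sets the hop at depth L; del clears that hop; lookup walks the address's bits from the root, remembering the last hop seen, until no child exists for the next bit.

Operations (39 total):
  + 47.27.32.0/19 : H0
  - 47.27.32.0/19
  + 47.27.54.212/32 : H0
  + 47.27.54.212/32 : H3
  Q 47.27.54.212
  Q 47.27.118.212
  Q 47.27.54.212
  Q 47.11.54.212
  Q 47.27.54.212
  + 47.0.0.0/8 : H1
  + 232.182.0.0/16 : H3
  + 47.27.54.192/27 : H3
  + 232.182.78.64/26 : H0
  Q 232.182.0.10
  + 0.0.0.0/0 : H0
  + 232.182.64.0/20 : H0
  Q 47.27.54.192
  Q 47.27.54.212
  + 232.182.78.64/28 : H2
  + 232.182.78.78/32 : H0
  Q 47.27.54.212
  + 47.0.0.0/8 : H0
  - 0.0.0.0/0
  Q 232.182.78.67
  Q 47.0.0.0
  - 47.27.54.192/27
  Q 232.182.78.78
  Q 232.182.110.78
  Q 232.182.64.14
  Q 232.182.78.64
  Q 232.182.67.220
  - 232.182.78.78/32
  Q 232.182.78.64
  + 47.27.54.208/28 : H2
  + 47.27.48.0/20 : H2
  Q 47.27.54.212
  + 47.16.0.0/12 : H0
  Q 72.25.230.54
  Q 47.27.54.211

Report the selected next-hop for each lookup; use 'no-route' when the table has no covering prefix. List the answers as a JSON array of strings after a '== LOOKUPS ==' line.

Trace:
  + 47.27.32.0/19 (H0) depth=19
  - 47.27.32.0/19 clear@19
  + 47.27.54.212/32 (H0) depth=32
  + 47.27.54.212/32 (H3) depth=32
  ? 47.27.54.212  path d0:-→d1:-→d2:-→d3:-→d4:-→d5:-→d6:-→d7:-→d8:-→d9:-→d10:-→d11:-→d12:-→d13:-→d14:-→d15:-→d16:-→d17:-→d18:-→d19:-→d20:-→d21:-→d22:-→d23:-→d24:-→d25:-→d26:-→d27:-→d28:-→d29:-→d30:-→d31:-→d32:H3  best=H3
  ? 47.27.118.212  path d0:-→d1:-→d2:-→d3:-→d4:-→d5:-→d6:-→d7:-→d8:-→d9:-→d10:-→d11:-→d12:-→d13:-→d14:-→d15:-→d16:-→d17:-  best=no-route
  ? 47.27.54.212  path d0:-→d1:-→d2:-→d3:-→d4:-→d5:-→d6:-→d7:-→d8:-→d9:-→d10:-→d11:-→d12:-→d13:-→d14:-→d15:-→d16:-→d17:-→d18:-→d19:-→d20:-→d21:-→d22:-→d23:-→d24:-→d25:-→d26:-→d27:-→d28:-→d29:-→d30:-→d31:-→d32:H3  best=H3
  ? 47.11.54.212  path d0:-→d1:-→d2:-→d3:-→d4:-→d5:-→d6:-→d7:-→d8:-→d9:-→d10:-→d11:-  best=no-route
  ? 47.27.54.212  path d0:-→d1:-→d2:-→d3:-→d4:-→d5:-→d6:-→d7:-→d8:-→d9:-→d10:-→d11:-→d12:-→d13:-→d14:-→d15:-→d16:-→d17:-→d18:-→d19:-→d20:-→d21:-→d22:-→d23:-→d24:-→d25:-→d26:-→d27:-→d28:-→d29:-→d30:-→d31:-→d32:H3  best=H3
  + 47.0.0.0/8 (H1) depth=8
  + 232.182.0.0/16 (H3) depth=16
  + 47.27.54.192/27 (H3) depth=27
  + 232.182.78.64/26 (H0) depth=26
  ? 232.182.0.10  path d0:-→d1:-→d2:-→d3:-→d4:-→d5:-→d6:-→d7:-→d8:-→d9:-→d10:-→d11:-→d12:-→d13:-→d14:-→d15:-→d16:H3→d17:-  best=H3
  + 0.0.0.0/0 (H0) depth=0
  + 232.182.64.0/20 (H0) depth=20
  ? 47.27.54.192  path d0:H0→d1:-→d2:-→d3:-→d4:-→d5:-→d6:-→d7:-→d8:H1→d9:-→d10:-→d11:-→d12:-→d13:-→d14:-→d15:-→d16:-→d17:-→d18:-→d19:-→d20:-→d21:-→d22:-→d23:-→d24:-→d25:-→d26:-→d27:H3  best=H3
  ? 47.27.54.212  path d0:H0→d1:-→d2:-→d3:-→d4:-→d5:-→d6:-→d7:-→d8:H1→d9:-→d10:-→d11:-→d12:-→d13:-→d14:-→d15:-→d16:-→d17:-→d18:-→d19:-→d20:-→d21:-→d22:-→d23:-→d24:-→d25:-→d26:-→d27:H3→d28:-→d29:-→d30:-→d31:-→d32:H3  best=H3
  + 232.182.78.64/28 (H2) depth=28
  + 232.182.78.78/32 (H0) depth=32
  ? 47.27.54.212  path d0:H0→d1:-→d2:-→d3:-→d4:-→d5:-→d6:-→d7:-→d8:H1→d9:-→d10:-→d11:-→d12:-→d13:-→d14:-→d15:-→d16:-→d17:-→d18:-→d19:-→d20:-→d21:-→d22:-→d23:-→d24:-→d25:-→d26:-→d27:H3→d28:-→d29:-→d30:-→d31:-→d32:H3  best=H3
  + 47.0.0.0/8 (H0) depth=8
  - 0.0.0.0/0 clear@0
  ? 232.182.78.67  path d0:-→d1:-→d2:-→d3:-→d4:-→d5:-→d6:-→d7:-→d8:-→d9:-→d10:-→d11:-→d12:-→d13:-→d14:-→d15:-→d16:H3→d17:-→d18:-→d19:-→d20:H0→d21:-→d22:-→d23:-→d24:-→d25:-→d26:H0→d27:-→d28:H2  best=H2
  ? 47.0.0.0  path d0:-→d1:-→d2:-→d3:-→d4:-→d5:-→d6:-→d7:-→d8:H0→d9:-→d10:-→d11:-  best=H0
  - 47.27.54.192/27 clear@27
  ? 232.182.78.78  path d0:-→d1:-→d2:-→d3:-→d4:-→d5:-→d6:-→d7:-→d8:-→d9:-→d10:-→d11:-→d12:-→d13:-→d14:-→d15:-→d16:H3→d17:-→d18:-→d19:-→d20:H0→d21:-→d22:-→d23:-→d24:-→d25:-→d26:H0→d27:-→d28:H2→d29:-→d30:-→d31:-→d32:H0  best=H0
  ? 232.182.110.78  path d0:-→d1:-→d2:-→d3:-→d4:-→d5:-→d6:-→d7:-→d8:-→d9:-→d10:-→d11:-→d12:-→d13:-→d14:-→d15:-→d16:H3→d17:-→d18:-  best=H3
  ? 232.182.64.14  path d0:-→d1:-→d2:-→d3:-→d4:-→d5:-→d6:-→d7:-→d8:-→d9:-→d10:-→d11:-→d12:-→d13:-→d14:-→d15:-→d16:H3→d17:-→d18:-→d19:-→d20:H0  best=H0
  ? 232.182.78.64  path d0:-→d1:-→d2:-→d3:-→d4:-→d5:-→d6:-→d7:-→d8:-→d9:-→d10:-→d11:-→d12:-→d13:-→d14:-→d15:-→d16:H3→d17:-→d18:-→d19:-→d20:H0→d21:-→d22:-→d23:-→d24:-→d25:-→d26:H0→d27:-→d28:H2  best=H2
  ? 232.182.67.220  path d0:-→d1:-→d2:-→d3:-→d4:-→d5:-→d6:-→d7:-→d8:-→d9:-→d10:-→d11:-→d12:-→d13:-→d14:-→d15:-→d16:H3→d17:-→d18:-→d19:-→d20:H0  best=H0
  - 232.182.78.78/32 clear@32
  ? 232.182.78.64  path d0:-→d1:-→d2:-→d3:-→d4:-→d5:-→d6:-→d7:-→d8:-→d9:-→d10:-→d11:-→d12:-→d13:-→d14:-→d15:-→d16:H3→d17:-→d18:-→d19:-→d20:H0→d21:-→d22:-→d23:-→d24:-→d25:-→d26:H0→d27:-→d28:H2  best=H2
  + 47.27.54.208/28 (H2) depth=28
  + 47.27.48.0/20 (H2) depth=20
  ? 47.27.54.212  path d0:-→d1:-→d2:-→d3:-→d4:-→d5:-→d6:-→d7:-→d8:H0→d9:-→d10:-→d11:-→d12:-→d13:-→d14:-→d15:-→d16:-→d17:-→d18:-→d19:-→d20:H2→d21:-→d22:-→d23:-→d24:-→d25:-→d26:-→d27:-→d28:H2→d29:-→d30:-→d31:-→d32:H3  best=H3
  + 47.16.0.0/12 (H0) depth=12
  ? 72.25.230.54  path d0:-→d1:-  best=no-route
  ? 47.27.54.211  path d0:-→d1:-→d2:-→d3:-→d4:-→d5:-→d6:-→d7:-→d8:H0→d9:-→d10:-→d11:-→d12:H0→d13:-→d14:-→d15:-→d16:-→d17:-→d18:-→d19:-→d20:H2→d21:-→d22:-→d23:-→d24:-→d25:-→d26:-→d27:-→d28:H2→d29:-  best=H2

== LOOKUPS ==
["H3","no-route","H3","no-route","H3","H3","H3","H3","H3","H2","H0","H0","H3","H0","H2","H0","H2","H3","no-route","H2"]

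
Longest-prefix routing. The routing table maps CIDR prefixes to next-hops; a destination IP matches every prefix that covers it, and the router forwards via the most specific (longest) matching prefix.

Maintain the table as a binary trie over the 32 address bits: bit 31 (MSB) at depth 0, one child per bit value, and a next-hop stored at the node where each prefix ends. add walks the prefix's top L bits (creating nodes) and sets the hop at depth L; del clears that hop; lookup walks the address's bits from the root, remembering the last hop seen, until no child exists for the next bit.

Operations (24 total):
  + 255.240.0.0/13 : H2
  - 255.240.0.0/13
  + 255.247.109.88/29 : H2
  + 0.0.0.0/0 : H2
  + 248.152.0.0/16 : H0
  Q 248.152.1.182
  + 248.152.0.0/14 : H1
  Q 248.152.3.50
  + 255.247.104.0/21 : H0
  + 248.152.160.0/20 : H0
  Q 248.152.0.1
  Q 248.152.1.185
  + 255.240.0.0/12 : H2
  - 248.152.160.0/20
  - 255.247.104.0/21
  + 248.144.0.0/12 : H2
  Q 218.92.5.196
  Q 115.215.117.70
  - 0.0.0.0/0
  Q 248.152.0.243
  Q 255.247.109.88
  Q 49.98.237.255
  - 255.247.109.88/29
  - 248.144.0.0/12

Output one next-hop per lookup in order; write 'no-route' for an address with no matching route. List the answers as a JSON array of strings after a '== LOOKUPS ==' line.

Trace:
  add 255.240.0.0/13 -> H2 at depth 13
  del 255.240.0.0/13 (clear depth 13)
  add 255.247.109.88/29 -> H2 at depth 29
  add 0.0.0.0/0 -> H2 at depth 0
  add 248.152.0.0/16 -> H0 at depth 16
  lookup 248.152.1.182: bits 1111100010011000 walk d0:H2→d1:-→d2:-→d3:-→d4:-→d5:-→d6:-→d7:-→d8:-→d9:-→d10:-→d11:-→d12:-→d13:-→d14:-→d15:-→d16:H0 -> H0
  add 248.152.0.0/14 -> H1 at depth 14
  lookup 248.152.3.50: bits 1111100010011000 walk d0:H2→d1:-→d2:-→d3:-→d4:-→d5:-→d6:-→d7:-→d8:-→d9:-→d10:-→d11:-→d12:-→d13:-→d14:H1→d15:-→d16:H0 -> H0
  add 255.247.104.0/21 -> H0 at depth 21
  add 248.152.160.0/20 -> H0 at depth 20
  lookup 248.152.0.1: bits 1111100010011000 walk d0:H2→d1:-→d2:-→d3:-→d4:-→d5:-→d6:-→d7:-→d8:-→d9:-→d10:-→d11:-→d12:-→d13:-→d14:H1→d15:-→d16:H0 -> H0
  lookup 248.152.1.185: bits 1111100010011000 walk d0:H2→d1:-→d2:-→d3:-→d4:-→d5:-→d6:-→d7:-→d8:-→d9:-→d10:-→d11:-→d12:-→d13:-→d14:H1→d15:-→d16:H0 -> H0
  add 255.240.0.0/12 -> H2 at depth 12
  del 248.152.160.0/20 (clear depth 20)
  del 255.247.104.0/21 (clear depth 21)
  add 248.144.0.0/12 -> H2 at depth 12
  lookup 218.92.5.196: bits 11 walk d0:H2→d1:-→d2:- -> H2
  lookup 115.215.117.70: bits ε walk d0:H2 -> H2
  del 0.0.0.0/0 (clear depth 0)
  lookup 248.152.0.243: bits 1111100010011000 walk d0:-→d1:-→d2:-→d3:-→d4:-→d5:-→d6:-→d7:-→d8:-→d9:-→d10:-→d11:-→d12:H2→d13:-→d14:H1→d15:-→d16:H0 -> H0
  lookup 255.247.109.88: bits 11111111111101110110110101011 walk d0:-→d1:-→d2:-→d3:-→d4:-→d5:-→d6:-→d7:-→d8:-→d9:-→d10:-→d11:-→d12:H2→d13:-→d14:-→d15:-→d16:-→d17:-→d18:-→d19:-→d20:-→d21:-→d22:-→d23:-→d24:-→d25:-→d26:-→d27:-→d28:-→d29:H2 -> H2
  lookup 49.98.237.255: bits ε walk d0:- -> no-route
  del 255.247.109.88/29 (clear depth 29)
  del 248.144.0.0/12 (clear depth 12)

== LOOKUPS ==
["H0","H0","H0","H0","H2","H2","H0","H2","no-route"]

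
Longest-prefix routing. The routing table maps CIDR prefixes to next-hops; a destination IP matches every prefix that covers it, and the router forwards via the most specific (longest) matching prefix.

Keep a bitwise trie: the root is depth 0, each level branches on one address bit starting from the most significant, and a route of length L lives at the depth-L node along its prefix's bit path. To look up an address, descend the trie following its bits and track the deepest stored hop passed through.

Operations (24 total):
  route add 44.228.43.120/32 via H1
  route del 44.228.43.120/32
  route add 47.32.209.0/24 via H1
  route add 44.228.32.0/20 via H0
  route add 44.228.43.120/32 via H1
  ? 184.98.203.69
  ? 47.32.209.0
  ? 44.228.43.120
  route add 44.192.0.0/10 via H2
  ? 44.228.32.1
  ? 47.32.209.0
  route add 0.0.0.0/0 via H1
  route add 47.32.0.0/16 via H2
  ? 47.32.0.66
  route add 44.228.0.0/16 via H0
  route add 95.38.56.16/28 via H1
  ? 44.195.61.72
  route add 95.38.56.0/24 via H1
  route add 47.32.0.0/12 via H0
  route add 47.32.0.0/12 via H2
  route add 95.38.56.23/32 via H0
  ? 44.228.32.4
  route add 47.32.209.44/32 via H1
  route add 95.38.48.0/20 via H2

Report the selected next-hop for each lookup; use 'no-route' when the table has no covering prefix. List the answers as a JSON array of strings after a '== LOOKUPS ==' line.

Process each operation:
  add 44.228.43.120/32 -> H1 at depth 32
  - 44.228.43.120/32 clear@32
  add 47.32.209.0/24 -> H1 at depth 24
  add 44.228.32.0/20 -> H0 at depth 20
  add 44.228.43.120/32 -> H1 at depth 32
  Q 184.98.203.69: descend ε ; hops seen [∅] ; pick no-route
  Q 47.32.209.0: descend 001011110010000011010001 ; hops seen [H1] ; pick H1
  Q 44.228.43.120: descend 00101100111001000010101101111000 ; hops seen [H0,H1] ; pick H1
  add 44.192.0.0/10 -> H2 at depth 10
  Q 44.228.32.1: descend 00101100111001000010 ; hops seen [H2,H0] ; pick H0
  Q 47.32.209.0: descend 001011110010000011010001 ; hops seen [H1] ; pick H1
  add 0.0.0.0/0 -> H1 at depth 0
  add 47.32.0.0/16 -> H2 at depth 16
  Q 47.32.0.66: descend 0010111100100000 ; hops seen [H1,H2] ; pick H2
  add 44.228.0.0/16 -> H0 at depth 16
  add 95.38.56.16/28 -> H1 at depth 28
  Q 44.195.61.72: descend 0010110011 ; hops seen [H1,H2] ; pick H2
  add 95.38.56.0/24 -> H1 at depth 24
  add 47.32.0.0/12 -> H0 at depth 12
  add 47.32.0.0/12 -> H2 at depth 12
  add 95.38.56.23/32 -> H0 at depth 32
  Q 44.228.32.4: descend 00101100111001000010 ; hops seen [H1,H2,H0,H0] ; pick H0
  add 47.32.209.44/32 -> H1 at depth 32
  add 95.38.48.0/20 -> H2 at depth 20

== LOOKUPS ==
["no-route","H1","H1","H0","H1","H2","H2","H0"]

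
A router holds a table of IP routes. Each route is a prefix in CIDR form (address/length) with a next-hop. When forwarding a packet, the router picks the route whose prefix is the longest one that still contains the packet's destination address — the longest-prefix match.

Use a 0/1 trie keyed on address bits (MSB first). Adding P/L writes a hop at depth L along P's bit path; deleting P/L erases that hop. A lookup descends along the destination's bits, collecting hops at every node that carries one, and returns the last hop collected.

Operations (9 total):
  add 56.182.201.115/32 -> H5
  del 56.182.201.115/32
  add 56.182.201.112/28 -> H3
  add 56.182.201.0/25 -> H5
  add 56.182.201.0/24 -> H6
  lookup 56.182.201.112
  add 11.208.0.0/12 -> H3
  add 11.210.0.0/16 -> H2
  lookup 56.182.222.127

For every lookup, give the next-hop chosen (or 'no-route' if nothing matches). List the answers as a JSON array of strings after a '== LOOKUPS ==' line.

Trace:
  add 56.182.201.115/32 -> H5 at depth 32
  - 56.182.201.115/32 clear@32
  add 56.182.201.112/28 -> H3 at depth 28
  add 56.182.201.0/25 -> H5 at depth 25
  add 56.182.201.0/24 -> H6 at depth 24
  ? 56.182.201.112  path d0:-→d1:-→d2:-→d3:-→d4:-→d5:-→d6:-→d7:-→d8:-→d9:-→d10:-→d11:-→d12:-→d13:-→d14:-→d15:-→d16:-→d17:-→d18:-→d19:-→d20:-→d21:-→d22:-→d23:-→d24:H6→d25:H5→d26:-→d27:-→d28:H3→d29:-→d30:-  best=H3
  add 11.208.0.0/12 -> H3 at depth 12
  add 11.210.0.0/16 -> H2 at depth 16
  ? 56.182.222.127  path d0:-→d1:-→d2:-→d3:-→d4:-→d5:-→d6:-→d7:-→d8:-→d9:-→d10:-→d11:-→d12:-→d13:-→d14:-→d15:-→d16:-→d17:-→d18:-→d19:-  best=no-route

== LOOKUPS ==
["H3","no-route"]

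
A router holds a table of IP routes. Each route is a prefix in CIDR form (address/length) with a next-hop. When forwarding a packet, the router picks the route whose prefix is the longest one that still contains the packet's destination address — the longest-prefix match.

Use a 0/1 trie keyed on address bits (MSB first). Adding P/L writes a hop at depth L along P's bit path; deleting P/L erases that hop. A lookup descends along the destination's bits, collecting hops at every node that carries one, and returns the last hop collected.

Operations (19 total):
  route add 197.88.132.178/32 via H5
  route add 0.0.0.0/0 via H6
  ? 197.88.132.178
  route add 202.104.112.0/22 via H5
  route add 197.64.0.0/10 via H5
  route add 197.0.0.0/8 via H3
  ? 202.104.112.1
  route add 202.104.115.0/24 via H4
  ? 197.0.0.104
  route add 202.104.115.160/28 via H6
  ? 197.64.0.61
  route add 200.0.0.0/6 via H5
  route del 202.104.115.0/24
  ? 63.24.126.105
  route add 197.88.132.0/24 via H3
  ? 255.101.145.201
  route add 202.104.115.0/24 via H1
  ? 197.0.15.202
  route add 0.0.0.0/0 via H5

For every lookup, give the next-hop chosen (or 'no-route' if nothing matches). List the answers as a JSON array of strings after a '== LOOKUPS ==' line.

Apply in order:
  add 197.88.132.178/32 -> H5 at depth 32
  add 0.0.0.0/0 -> H6 at depth 0
  Q 197.88.132.178: descend 11000101010110001000010010110010 ; hops seen [H6,H5] ; pick H5
  add 202.104.112.0/22 -> H5 at depth 22
  add 197.64.0.0/10 -> H5 at depth 10
  add 197.0.0.0/8 -> H3 at depth 8
  Q 202.104.112.1: descend 1100101001101000011100 ; hops seen [H6,H5] ; pick H5
  add 202.104.115.0/24 -> H4 at depth 24
  Q 197.0.0.104: descend 110001010 ; hops seen [H6,H3] ; pick H3
  add 202.104.115.160/28 -> H6 at depth 28
  Q 197.64.0.61: descend 11000101010 ; hops seen [H6,H3,H5] ; pick H5
  add 200.0.0.0/6 -> H5 at depth 6
  - 202.104.115.0/24 clear@24
  Q 63.24.126.105: descend ε ; hops seen [H6] ; pick H6
  add 197.88.132.0/24 -> H3 at depth 24
  Q 255.101.145.201: descend 11 ; hops seen [H6] ; pick H6
  add 202.104.115.0/24 -> H1 at depth 24
  Q 197.0.15.202: descend 110001010 ; hops seen [H6,H3] ; pick H3
  add 0.0.0.0/0 -> H5 at depth 0

== LOOKUPS ==
["H5","H5","H3","H5","H6","H6","H3"]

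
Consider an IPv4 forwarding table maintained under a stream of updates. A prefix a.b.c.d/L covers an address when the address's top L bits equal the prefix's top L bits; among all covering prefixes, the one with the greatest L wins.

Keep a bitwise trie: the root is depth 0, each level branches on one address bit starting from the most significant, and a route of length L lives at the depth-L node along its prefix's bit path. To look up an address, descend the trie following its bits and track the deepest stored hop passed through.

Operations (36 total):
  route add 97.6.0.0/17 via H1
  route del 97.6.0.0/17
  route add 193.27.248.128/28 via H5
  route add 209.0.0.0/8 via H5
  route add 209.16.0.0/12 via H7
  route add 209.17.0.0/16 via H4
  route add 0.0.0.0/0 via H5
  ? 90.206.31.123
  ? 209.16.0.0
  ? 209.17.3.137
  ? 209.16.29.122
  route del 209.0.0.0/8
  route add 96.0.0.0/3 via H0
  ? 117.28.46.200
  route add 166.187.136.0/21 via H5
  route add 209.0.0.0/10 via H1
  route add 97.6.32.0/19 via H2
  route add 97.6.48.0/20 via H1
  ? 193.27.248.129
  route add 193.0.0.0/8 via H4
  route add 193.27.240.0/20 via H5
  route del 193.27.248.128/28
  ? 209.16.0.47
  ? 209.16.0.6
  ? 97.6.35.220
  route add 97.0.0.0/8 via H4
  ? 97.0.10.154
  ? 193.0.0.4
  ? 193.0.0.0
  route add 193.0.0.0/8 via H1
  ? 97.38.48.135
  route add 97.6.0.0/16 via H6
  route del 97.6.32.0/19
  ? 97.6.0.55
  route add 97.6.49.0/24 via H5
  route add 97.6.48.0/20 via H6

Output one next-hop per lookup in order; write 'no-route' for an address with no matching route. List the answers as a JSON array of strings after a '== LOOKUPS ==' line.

Apply in order:
  + 97.6.0.0/17 (H1) depth=17
  - 97.6.0.0/17 clear@17
  + 193.27.248.128/28 (H5) depth=28
  + 209.0.0.0/8 (H5) depth=8
  + 209.16.0.0/12 (H7) depth=12
  + 209.17.0.0/16 (H4) depth=16
  + 0.0.0.0/0 (H5) depth=0
  lookup 90.206.31.123: bits 01 walk d0:H5→d1:-→d2:- -> H5
  lookup 209.16.0.0: bits 110100010001000 walk d0:H5→d1:-→d2:-→d3:-→d4:-→d5:-→d6:-→d7:-→d8:H5→d9:-→d10:-→d11:-→d12:H7→d13:-→d14:-→d15:- -> H7
  lookup 209.17.3.137: bits 1101000100010001 walk d0:H5→d1:-→d2:-→d3:-→d4:-→d5:-→d6:-→d7:-→d8:H5→d9:-→d10:-→d11:-→d12:H7→d13:-→d14:-→d15:-→d16:H4 -> H4
  lookup 209.16.29.122: bits 110100010001000 walk d0:H5→d1:-→d2:-→d3:-→d4:-→d5:-→d6:-→d7:-→d8:H5→d9:-→d10:-→d11:-→d12:H7→d13:-→d14:-→d15:- -> H7
  - 209.0.0.0/8 clear@8
  + 96.0.0.0/3 (H0) depth=3
  lookup 117.28.46.200: bits 011 walk d0:H5→d1:-→d2:-→d3:H0 -> H0
  + 166.187.136.0/21 (H5) depth=21
  + 209.0.0.0/10 (H1) depth=10
  + 97.6.32.0/19 (H2) depth=19
  + 97.6.48.0/20 (H1) depth=20
  lookup 193.27.248.129: bits 1100000100011011111110001000 walk d0:H5→d1:-→d2:-→d3:-→d4:-→d5:-→d6:-→d7:-→d8:-→d9:-→d10:-→d11:-→d12:-→d13:-→d14:-→d15:-→d16:-→d17:-→d18:-→d19:-→d20:-→d21:-→d22:-→d23:-→d24:-→d25:-→d26:-→d27:-→d28:H5 -> H5
  + 193.0.0.0/8 (H4) depth=8
  + 193.27.240.0/20 (H5) depth=20
  - 193.27.248.128/28 clear@28
  lookup 209.16.0.47: bits 110100010001000 walk d0:H5→d1:-→d2:-→d3:-→d4:-→d5:-→d6:-→d7:-→d8:-→d9:-→d10:H1→d11:-→d12:H7→d13:-→d14:-→d15:- -> H7
  lookup 209.16.0.6: bits 110100010001000 walk d0:H5→d1:-→d2:-→d3:-→d4:-→d5:-→d6:-→d7:-→d8:-→d9:-→d10:H1→d11:-→d12:H7→d13:-→d14:-→d15:- -> H7
  lookup 97.6.35.220: bits 0110000100000110001 walk d0:H5→d1:-→d2:-→d3:H0→d4:-→d5:-→d6:-→d7:-→d8:-→d9:-→d10:-→d11:-→d12:-→d13:-→d14:-→d15:-→d16:-→d17:-→d18:-→d19:H2 -> H2
  + 97.0.0.0/8 (H4) depth=8
  lookup 97.0.10.154: bits 0110000100000 walk d0:H5→d1:-→d2:-→d3:H0→d4:-→d5:-→d6:-→d7:-→d8:H4→d9:-→d10:-→d11:-→d12:-→d13:- -> H4
  lookup 193.0.0.4: bits 11000001000 walk d0:H5→d1:-→d2:-→d3:-→d4:-→d5:-→d6:-→d7:-→d8:H4→d9:-→d10:-→d11:- -> H4
  lookup 193.0.0.0: bits 11000001000 walk d0:H5→d1:-→d2:-→d3:-→d4:-→d5:-→d6:-→d7:-→d8:H4→d9:-→d10:-→d11:- -> H4
  + 193.0.0.0/8 (H1) depth=8
  lookup 97.38.48.135: bits 0110000100 walk d0:H5→d1:-→d2:-→d3:H0→d4:-→d5:-→d6:-→d7:-→d8:H4→d9:-→d10:- -> H4
  + 97.6.0.0/16 (H6) depth=16
  - 97.6.32.0/19 clear@19
  lookup 97.6.0.55: bits 011000010000011000 walk d0:H5→d1:-→d2:-→d3:H0→d4:-→d5:-→d6:-→d7:-→d8:H4→d9:-→d10:-→d11:-→d12:-→d13:-→d14:-→d15:-→d16:H6→d17:-→d18:- -> H6
  + 97.6.49.0/24 (H5) depth=24
  + 97.6.48.0/20 (H6) depth=20

== LOOKUPS ==
["H5","H7","H4","H7","H0","H5","H7","H7","H2","H4","H4","H4","H4","H6"]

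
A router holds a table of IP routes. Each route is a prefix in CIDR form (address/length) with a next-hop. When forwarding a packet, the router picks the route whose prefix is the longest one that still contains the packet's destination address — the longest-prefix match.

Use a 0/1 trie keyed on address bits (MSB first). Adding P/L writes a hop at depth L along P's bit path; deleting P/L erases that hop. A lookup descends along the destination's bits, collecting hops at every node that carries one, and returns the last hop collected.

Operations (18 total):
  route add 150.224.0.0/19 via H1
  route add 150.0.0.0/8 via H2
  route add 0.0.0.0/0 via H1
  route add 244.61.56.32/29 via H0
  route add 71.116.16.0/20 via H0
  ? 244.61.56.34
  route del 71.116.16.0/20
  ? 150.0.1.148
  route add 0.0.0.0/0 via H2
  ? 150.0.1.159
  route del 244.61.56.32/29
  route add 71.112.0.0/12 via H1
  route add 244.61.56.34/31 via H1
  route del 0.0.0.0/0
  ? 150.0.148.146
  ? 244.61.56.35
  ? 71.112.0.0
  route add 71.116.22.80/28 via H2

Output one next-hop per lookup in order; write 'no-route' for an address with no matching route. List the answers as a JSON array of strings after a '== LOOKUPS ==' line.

Apply in order:
  + 150.224.0.0/19 (H1) depth=19
  + 150.0.0.0/8 (H2) depth=8
  + 0.0.0.0/0 (H1) depth=0
  + 244.61.56.32/29 (H0) depth=29
  + 71.116.16.0/20 (H0) depth=20
  lookup 244.61.56.34: bits 11110100001111010011100000100 walk d0:H1→d1:-→d2:-→d3:-→d4:-→d5:-→d6:-→d7:-→d8:-→d9:-→d10:-→d11:-→d12:-→d13:-→d14:-→d15:-→d16:-→d17:-→d18:-→d19:-→d20:-→d21:-→d22:-→d23:-→d24:-→d25:-→d26:-→d27:-→d28:-→d29:H0 -> H0
  - 71.116.16.0/20 clear@20
  lookup 150.0.1.148: bits 10010110 walk d0:H1→d1:-→d2:-→d3:-→d4:-→d5:-→d6:-→d7:-→d8:H2 -> H2
  + 0.0.0.0/0 (H2) depth=0
  lookup 150.0.1.159: bits 10010110 walk d0:H2→d1:-→d2:-→d3:-→d4:-→d5:-→d6:-→d7:-→d8:H2 -> H2
  - 244.61.56.32/29 clear@29
  + 71.112.0.0/12 (H1) depth=12
  + 244.61.56.34/31 (H1) depth=31
  - 0.0.0.0/0 clear@0
  lookup 150.0.148.146: bits 10010110 walk d0:-→d1:-→d2:-→d3:-→d4:-→d5:-→d6:-→d7:-→d8:H2 -> H2
  lookup 244.61.56.35: bits 1111010000111101001110000010001 walk d0:-→d1:-→d2:-→d3:-→d4:-→d5:-→d6:-→d7:-→d8:-→d9:-→d10:-→d11:-→d12:-→d13:-→d14:-→d15:-→d16:-→d17:-→d18:-→d19:-→d20:-→d21:-→d22:-→d23:-→d24:-→d25:-→d26:-→d27:-→d28:-→d29:-→d30:-→d31:H1 -> H1
  lookup 71.112.0.0: bits 0100011101110 walk d0:-→d1:-→d2:-→d3:-→d4:-→d5:-→d6:-→d7:-→d8:-→d9:-→d10:-→d11:-→d12:H1→d13:- -> H1
  + 71.116.22.80/28 (H2) depth=28

== LOOKUPS ==
["H0","H2","H2","H2","H1","H1"]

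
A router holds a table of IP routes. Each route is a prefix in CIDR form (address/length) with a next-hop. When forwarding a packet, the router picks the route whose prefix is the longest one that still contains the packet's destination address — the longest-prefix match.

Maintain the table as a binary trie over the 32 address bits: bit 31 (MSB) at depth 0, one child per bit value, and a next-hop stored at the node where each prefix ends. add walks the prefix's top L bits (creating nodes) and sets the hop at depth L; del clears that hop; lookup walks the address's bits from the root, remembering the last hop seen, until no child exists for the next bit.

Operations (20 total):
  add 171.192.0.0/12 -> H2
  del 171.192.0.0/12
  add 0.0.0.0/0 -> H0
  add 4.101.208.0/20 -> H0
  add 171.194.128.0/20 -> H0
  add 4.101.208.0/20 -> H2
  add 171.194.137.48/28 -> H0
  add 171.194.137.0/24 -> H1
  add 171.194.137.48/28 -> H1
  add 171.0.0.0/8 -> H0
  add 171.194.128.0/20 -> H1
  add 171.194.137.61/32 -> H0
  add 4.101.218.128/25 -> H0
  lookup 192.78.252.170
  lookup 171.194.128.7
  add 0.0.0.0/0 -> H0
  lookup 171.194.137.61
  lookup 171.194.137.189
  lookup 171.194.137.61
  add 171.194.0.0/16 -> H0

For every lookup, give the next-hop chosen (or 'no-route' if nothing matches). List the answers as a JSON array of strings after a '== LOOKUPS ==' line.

Apply in order:
  + 171.192.0.0/12 (H2) depth=12
  del 171.192.0.0/12 (clear depth 12)
  + 0.0.0.0/0 (H0) depth=0
  + 4.101.208.0/20 (H0) depth=20
  + 171.194.128.0/20 (H0) depth=20
  + 4.101.208.0/20 (H2) depth=20
  + 171.194.137.48/28 (H0) depth=28
  + 171.194.137.0/24 (H1) depth=24
  + 171.194.137.48/28 (H1) depth=28
  + 171.0.0.0/8 (H0) depth=8
  + 171.194.128.0/20 (H1) depth=20
  + 171.194.137.61/32 (H0) depth=32
  + 4.101.218.128/25 (H0) depth=25
  Q 192.78.252.170: descend 1 ; hops seen [H0] ; pick H0
  Q 171.194.128.7: descend 10101011110000101000 ; hops seen [H0,H0,H1] ; pick H1
  + 0.0.0.0/0 (H0) depth=0
  Q 171.194.137.61: descend 10101011110000101000100100111101 ; hops seen [H0,H0,H1,H1,H1,H0] ; pick H0
  Q 171.194.137.189: descend 101010111100001010001001 ; hops seen [H0,H0,H1,H1] ; pick H1
  Q 171.194.137.61: descend 10101011110000101000100100111101 ; hops seen [H0,H0,H1,H1,H1,H0] ; pick H0
  + 171.194.0.0/16 (H0) depth=16

== LOOKUPS ==
["H0","H1","H0","H1","H0"]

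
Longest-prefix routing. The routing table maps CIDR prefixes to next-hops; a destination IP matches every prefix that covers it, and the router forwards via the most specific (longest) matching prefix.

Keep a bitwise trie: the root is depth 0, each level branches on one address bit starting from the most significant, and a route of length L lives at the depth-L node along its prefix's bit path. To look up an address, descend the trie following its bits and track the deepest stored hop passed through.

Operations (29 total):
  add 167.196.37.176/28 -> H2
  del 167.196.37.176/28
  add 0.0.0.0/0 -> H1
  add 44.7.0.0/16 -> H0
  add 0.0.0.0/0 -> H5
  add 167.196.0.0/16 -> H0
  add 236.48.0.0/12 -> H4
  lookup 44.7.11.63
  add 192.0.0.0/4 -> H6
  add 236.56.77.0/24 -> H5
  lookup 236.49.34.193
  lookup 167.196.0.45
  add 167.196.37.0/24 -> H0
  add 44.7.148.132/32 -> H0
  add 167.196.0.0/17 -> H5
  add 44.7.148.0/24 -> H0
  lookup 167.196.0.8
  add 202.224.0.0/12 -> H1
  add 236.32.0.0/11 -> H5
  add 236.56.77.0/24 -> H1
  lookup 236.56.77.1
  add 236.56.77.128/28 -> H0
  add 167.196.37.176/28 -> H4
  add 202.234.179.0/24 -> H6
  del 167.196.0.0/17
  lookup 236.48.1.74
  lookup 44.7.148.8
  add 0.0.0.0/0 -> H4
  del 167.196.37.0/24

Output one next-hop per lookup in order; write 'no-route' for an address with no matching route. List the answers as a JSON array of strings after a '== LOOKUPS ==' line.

Trace:
  + 167.196.37.176/28 (H2) depth=28
  del 167.196.37.176/28 (clear depth 28)
  + 0.0.0.0/0 (H1) depth=0
  + 44.7.0.0/16 (H0) depth=16
  + 0.0.0.0/0 (H5) depth=0
  + 167.196.0.0/16 (H0) depth=16
  + 236.48.0.0/12 (H4) depth=12
  lookup 44.7.11.63: bits 0010110000000111 walk d0:H5→d1:-→d2:-→d3:-→d4:-→d5:-→d6:-→d7:-→d8:-→d9:-→d10:-→d11:-→d12:-→d13:-→d14:-→d15:-→d16:H0 -> H0
  + 192.0.0.0/4 (H6) depth=4
  + 236.56.77.0/24 (H5) depth=24
  lookup 236.49.34.193: bits 111011000011 walk d0:H5→d1:-→d2:-→d3:-→d4:-→d5:-→d6:-→d7:-→d8:-→d9:-→d10:-→d11:-→d12:H4 -> H4
  lookup 167.196.0.45: bits 101001111100010000 walk d0:H5→d1:-→d2:-→d3:-→d4:-→d5:-→d6:-→d7:-→d8:-→d9:-→d10:-→d11:-→d12:-→d13:-→d14:-→d15:-→d16:H0→d17:-→d18:- -> H0
  + 167.196.37.0/24 (H0) depth=24
  + 44.7.148.132/32 (H0) depth=32
  + 167.196.0.0/17 (H5) depth=17
  + 44.7.148.0/24 (H0) depth=24
  lookup 167.196.0.8: bits 101001111100010000 walk d0:H5→d1:-→d2:-→d3:-→d4:-→d5:-→d6:-→d7:-→d8:-→d9:-→d10:-→d11:-→d12:-→d13:-→d14:-→d15:-→d16:H0→d17:H5→d18:- -> H5
  + 202.224.0.0/12 (H1) depth=12
  + 236.32.0.0/11 (H5) depth=11
  + 236.56.77.0/24 (H1) depth=24
  lookup 236.56.77.1: bits 111011000011100001001101 walk d0:H5→d1:-→d2:-→d3:-→d4:-→d5:-→d6:-→d7:-→d8:-→d9:-→d10:-→d11:H5→d12:H4→d13:-→d14:-→d15:-→d16:-→d17:-→d18:-→d19:-→d20:-→d21:-→d22:-→d23:-→d24:H1 -> H1
  + 236.56.77.128/28 (H0) depth=28
  + 167.196.37.176/28 (H4) depth=28
  + 202.234.179.0/24 (H6) depth=24
  del 167.196.0.0/17 (clear depth 17)
  lookup 236.48.1.74: bits 111011000011 walk d0:H5→d1:-→d2:-→d3:-→d4:-→d5:-→d6:-→d7:-→d8:-→d9:-→d10:-→d11:H5→d12:H4 -> H4
  lookup 44.7.148.8: bits 001011000000011110010100 walk d0:H5→d1:-→d2:-→d3:-→d4:-→d5:-→d6:-→d7:-→d8:-→d9:-→d10:-→d11:-→d12:-→d13:-→d14:-→d15:-→d16:H0→d17:-→d18:-→d19:-→d20:-→d21:-→d22:-→d23:-→d24:H0 -> H0
  + 0.0.0.0/0 (H4) depth=0
  del 167.196.37.0/24 (clear depth 24)

== LOOKUPS ==
["H0","H4","H0","H5","H1","H4","H0"]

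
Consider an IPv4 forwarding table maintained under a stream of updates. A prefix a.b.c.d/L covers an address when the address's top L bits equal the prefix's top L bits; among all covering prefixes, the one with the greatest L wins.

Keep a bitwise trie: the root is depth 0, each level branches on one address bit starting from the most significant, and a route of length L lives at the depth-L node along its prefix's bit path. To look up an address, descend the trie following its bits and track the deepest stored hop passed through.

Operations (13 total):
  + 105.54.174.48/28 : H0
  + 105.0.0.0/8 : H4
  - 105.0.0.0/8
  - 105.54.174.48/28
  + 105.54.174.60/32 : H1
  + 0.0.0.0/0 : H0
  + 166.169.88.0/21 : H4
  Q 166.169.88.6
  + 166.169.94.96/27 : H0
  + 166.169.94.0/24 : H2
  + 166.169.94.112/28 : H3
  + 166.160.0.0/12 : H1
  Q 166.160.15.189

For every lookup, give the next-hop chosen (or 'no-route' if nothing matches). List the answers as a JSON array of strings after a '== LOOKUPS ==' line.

Trace:
  add 105.54.174.48/28 -> H0 at depth 28
  add 105.0.0.0/8 -> H4 at depth 8
  - 105.0.0.0/8 clear@8
  - 105.54.174.48/28 clear@28
  add 105.54.174.60/32 -> H1 at depth 32
  add 0.0.0.0/0 -> H0 at depth 0
  add 166.169.88.0/21 -> H4 at depth 21
  Q 166.169.88.6: descend 101001101010100101011 ; hops seen [H0,H4] ; pick H4
  add 166.169.94.96/27 -> H0 at depth 27
  add 166.169.94.0/24 -> H2 at depth 24
  add 166.169.94.112/28 -> H3 at depth 28
  add 166.160.0.0/12 -> H1 at depth 12
  Q 166.160.15.189: descend 101001101010 ; hops seen [H0,H1] ; pick H1

== LOOKUPS ==
["H4","H1"]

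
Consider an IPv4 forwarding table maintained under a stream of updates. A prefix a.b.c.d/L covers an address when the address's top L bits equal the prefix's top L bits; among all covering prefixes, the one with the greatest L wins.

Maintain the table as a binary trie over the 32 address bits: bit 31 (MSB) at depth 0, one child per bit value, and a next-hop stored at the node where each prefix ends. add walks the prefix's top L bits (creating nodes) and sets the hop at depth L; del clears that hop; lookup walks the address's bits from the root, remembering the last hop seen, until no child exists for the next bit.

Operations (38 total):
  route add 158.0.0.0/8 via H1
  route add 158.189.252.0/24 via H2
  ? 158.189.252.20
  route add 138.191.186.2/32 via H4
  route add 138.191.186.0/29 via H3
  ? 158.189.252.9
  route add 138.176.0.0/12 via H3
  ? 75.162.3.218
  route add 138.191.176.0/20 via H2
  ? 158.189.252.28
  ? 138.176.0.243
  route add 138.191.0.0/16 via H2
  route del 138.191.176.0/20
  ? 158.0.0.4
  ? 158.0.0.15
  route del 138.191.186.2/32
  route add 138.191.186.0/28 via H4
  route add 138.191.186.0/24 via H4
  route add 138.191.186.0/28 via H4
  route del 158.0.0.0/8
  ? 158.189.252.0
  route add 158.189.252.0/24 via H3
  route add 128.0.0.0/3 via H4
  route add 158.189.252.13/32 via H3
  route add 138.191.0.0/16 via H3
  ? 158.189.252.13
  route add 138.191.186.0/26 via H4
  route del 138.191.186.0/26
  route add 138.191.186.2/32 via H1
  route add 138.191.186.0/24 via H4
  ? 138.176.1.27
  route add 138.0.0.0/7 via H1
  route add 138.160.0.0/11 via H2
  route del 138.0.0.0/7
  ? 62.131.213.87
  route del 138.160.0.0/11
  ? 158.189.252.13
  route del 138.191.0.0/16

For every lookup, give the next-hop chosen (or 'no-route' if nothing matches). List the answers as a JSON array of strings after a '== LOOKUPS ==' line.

Apply in order:
  + 158.0.0.0/8 (H1) depth=8
  + 158.189.252.0/24 (H2) depth=24
  Q 158.189.252.20: descend 100111101011110111111100 ; hops seen [H1,H2] ; pick H2
  + 138.191.186.2/32 (H4) depth=32
  + 138.191.186.0/29 (H3) depth=29
  Q 158.189.252.9: descend 100111101011110111111100 ; hops seen [H1,H2] ; pick H2
  + 138.176.0.0/12 (H3) depth=12
  Q 75.162.3.218: descend ε ; hops seen [∅] ; pick no-route
  + 138.191.176.0/20 (H2) depth=20
  Q 158.189.252.28: descend 100111101011110111111100 ; hops seen [H1,H2] ; pick H2
  Q 138.176.0.243: descend 100010101011 ; hops seen [H3] ; pick H3
  + 138.191.0.0/16 (H2) depth=16
  - 138.191.176.0/20 clear@20
  Q 158.0.0.4: descend 10011110 ; hops seen [H1] ; pick H1
  Q 158.0.0.15: descend 10011110 ; hops seen [H1] ; pick H1
  - 138.191.186.2/32 clear@32
  + 138.191.186.0/28 (H4) depth=28
  + 138.191.186.0/24 (H4) depth=24
  + 138.191.186.0/28 (H4) depth=28
  - 158.0.0.0/8 clear@8
  Q 158.189.252.0: descend 100111101011110111111100 ; hops seen [H2] ; pick H2
  + 158.189.252.0/24 (H3) depth=24
  + 128.0.0.0/3 (H4) depth=3
  + 158.189.252.13/32 (H3) depth=32
  + 138.191.0.0/16 (H3) depth=16
  Q 158.189.252.13: descend 10011110101111011111110000001101 ; hops seen [H4,H3,H3] ; pick H3
  + 138.191.186.0/26 (H4) depth=26
  - 138.191.186.0/26 clear@26
  + 138.191.186.2/32 (H1) depth=32
  + 138.191.186.0/24 (H4) depth=24
  Q 138.176.1.27: descend 100010101011 ; hops seen [H4,H3] ; pick H3
  + 138.0.0.0/7 (H1) depth=7
  + 138.160.0.0/11 (H2) depth=11
  - 138.0.0.0/7 clear@7
  Q 62.131.213.87: descend ε ; hops seen [∅] ; pick no-route
  - 138.160.0.0/11 clear@11
  Q 158.189.252.13: descend 10011110101111011111110000001101 ; hops seen [H4,H3,H3] ; pick H3
  - 138.191.0.0/16 clear@16

== LOOKUPS ==
["H2","H2","no-route","H2","H3","H1","H1","H2","H3","H3","no-route","H3"]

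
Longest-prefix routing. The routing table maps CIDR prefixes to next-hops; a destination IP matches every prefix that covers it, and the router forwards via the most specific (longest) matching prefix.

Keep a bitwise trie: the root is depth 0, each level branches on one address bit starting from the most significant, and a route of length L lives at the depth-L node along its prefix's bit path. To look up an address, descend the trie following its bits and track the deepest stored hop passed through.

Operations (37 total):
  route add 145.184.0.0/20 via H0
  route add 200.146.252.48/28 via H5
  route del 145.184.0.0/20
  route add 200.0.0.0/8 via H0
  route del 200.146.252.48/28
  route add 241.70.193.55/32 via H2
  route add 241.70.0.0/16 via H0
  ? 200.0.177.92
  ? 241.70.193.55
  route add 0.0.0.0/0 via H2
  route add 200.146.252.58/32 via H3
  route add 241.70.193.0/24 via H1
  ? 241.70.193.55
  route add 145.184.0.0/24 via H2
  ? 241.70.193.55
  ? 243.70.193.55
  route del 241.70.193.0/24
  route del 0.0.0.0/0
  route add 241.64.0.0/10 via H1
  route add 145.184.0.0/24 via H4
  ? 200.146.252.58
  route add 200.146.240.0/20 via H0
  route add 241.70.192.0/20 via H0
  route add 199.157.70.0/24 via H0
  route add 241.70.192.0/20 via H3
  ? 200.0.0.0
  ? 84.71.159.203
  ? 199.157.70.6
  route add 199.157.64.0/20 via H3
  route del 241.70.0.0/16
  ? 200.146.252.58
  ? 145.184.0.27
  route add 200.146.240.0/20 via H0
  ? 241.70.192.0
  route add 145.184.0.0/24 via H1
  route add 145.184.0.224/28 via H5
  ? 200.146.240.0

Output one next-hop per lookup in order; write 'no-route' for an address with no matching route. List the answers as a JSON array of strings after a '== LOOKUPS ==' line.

Trace:
  + 145.184.0.0/20 (H0) depth=20
  + 200.146.252.48/28 (H5) depth=28
  del 145.184.0.0/20 (clear depth 20)
  + 200.0.0.0/8 (H0) depth=8
  del 200.146.252.48/28 (clear depth 28)
  + 241.70.193.55/32 (H2) depth=32
  + 241.70.0.0/16 (H0) depth=16
  Q 200.0.177.92: descend 11001000 ; hops seen [H0] ; pick H0
  Q 241.70.193.55: descend 11110001010001101100000100110111 ; hops seen [H0,H2] ; pick H2
  + 0.0.0.0/0 (H2) depth=0
  + 200.146.252.58/32 (H3) depth=32
  + 241.70.193.0/24 (H1) depth=24
  Q 241.70.193.55: descend 11110001010001101100000100110111 ; hops seen [H2,H0,H1,H2] ; pick H2
  + 145.184.0.0/24 (H2) depth=24
  Q 241.70.193.55: descend 11110001010001101100000100110111 ; hops seen [H2,H0,H1,H2] ; pick H2
  Q 243.70.193.55: descend 111100 ; hops seen [H2] ; pick H2
  del 241.70.193.0/24 (clear depth 24)
  del 0.0.0.0/0 (clear depth 0)
  + 241.64.0.0/10 (H1) depth=10
  + 145.184.0.0/24 (H4) depth=24
  Q 200.146.252.58: descend 11001000100100101111110000111010 ; hops seen [H0,H3] ; pick H3
  + 200.146.240.0/20 (H0) depth=20
  + 241.70.192.0/20 (H0) depth=20
  + 199.157.70.0/24 (H0) depth=24
  + 241.70.192.0/20 (H3) depth=20
  Q 200.0.0.0: descend 11001000 ; hops seen [H0] ; pick H0
  Q 84.71.159.203: descend ε ; hops seen [∅] ; pick no-route
  Q 199.157.70.6: descend 110001111001110101000110 ; hops seen [H0] ; pick H0
  + 199.157.64.0/20 (H3) depth=20
  del 241.70.0.0/16 (clear depth 16)
  Q 200.146.252.58: descend 11001000100100101111110000111010 ; hops seen [H0,H0,H3] ; pick H3
  Q 145.184.0.27: descend 100100011011100000000000 ; hops seen [H4] ; pick H4
  + 200.146.240.0/20 (H0) depth=20
  Q 241.70.192.0: descend 11110001010001101100000 ; hops seen [H1,H3] ; pick H3
  + 145.184.0.0/24 (H1) depth=24
  + 145.184.0.224/28 (H5) depth=28
  Q 200.146.240.0: descend 11001000100100101111 ; hops seen [H0,H0] ; pick H0

== LOOKUPS ==
["H0","H2","H2","H2","H2","H3","H0","no-route","H0","H3","H4","H3","H0"]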